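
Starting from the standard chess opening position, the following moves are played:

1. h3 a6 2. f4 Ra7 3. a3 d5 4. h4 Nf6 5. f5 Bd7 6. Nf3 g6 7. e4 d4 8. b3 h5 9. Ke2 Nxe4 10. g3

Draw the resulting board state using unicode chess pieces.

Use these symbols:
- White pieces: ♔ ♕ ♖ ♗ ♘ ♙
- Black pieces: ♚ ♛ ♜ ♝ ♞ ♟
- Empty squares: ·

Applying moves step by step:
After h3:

♜ ♞ ♝ ♛ ♚ ♝ ♞ ♜
♟ ♟ ♟ ♟ ♟ ♟ ♟ ♟
· · · · · · · ·
· · · · · · · ·
· · · · · · · ·
· · · · · · · ♙
♙ ♙ ♙ ♙ ♙ ♙ ♙ ·
♖ ♘ ♗ ♕ ♔ ♗ ♘ ♖


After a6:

♜ ♞ ♝ ♛ ♚ ♝ ♞ ♜
· ♟ ♟ ♟ ♟ ♟ ♟ ♟
♟ · · · · · · ·
· · · · · · · ·
· · · · · · · ·
· · · · · · · ♙
♙ ♙ ♙ ♙ ♙ ♙ ♙ ·
♖ ♘ ♗ ♕ ♔ ♗ ♘ ♖


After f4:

♜ ♞ ♝ ♛ ♚ ♝ ♞ ♜
· ♟ ♟ ♟ ♟ ♟ ♟ ♟
♟ · · · · · · ·
· · · · · · · ·
· · · · · ♙ · ·
· · · · · · · ♙
♙ ♙ ♙ ♙ ♙ · ♙ ·
♖ ♘ ♗ ♕ ♔ ♗ ♘ ♖


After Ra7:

· ♞ ♝ ♛ ♚ ♝ ♞ ♜
♜ ♟ ♟ ♟ ♟ ♟ ♟ ♟
♟ · · · · · · ·
· · · · · · · ·
· · · · · ♙ · ·
· · · · · · · ♙
♙ ♙ ♙ ♙ ♙ · ♙ ·
♖ ♘ ♗ ♕ ♔ ♗ ♘ ♖


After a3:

· ♞ ♝ ♛ ♚ ♝ ♞ ♜
♜ ♟ ♟ ♟ ♟ ♟ ♟ ♟
♟ · · · · · · ·
· · · · · · · ·
· · · · · ♙ · ·
♙ · · · · · · ♙
· ♙ ♙ ♙ ♙ · ♙ ·
♖ ♘ ♗ ♕ ♔ ♗ ♘ ♖


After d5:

· ♞ ♝ ♛ ♚ ♝ ♞ ♜
♜ ♟ ♟ · ♟ ♟ ♟ ♟
♟ · · · · · · ·
· · · ♟ · · · ·
· · · · · ♙ · ·
♙ · · · · · · ♙
· ♙ ♙ ♙ ♙ · ♙ ·
♖ ♘ ♗ ♕ ♔ ♗ ♘ ♖


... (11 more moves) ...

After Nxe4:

· ♞ · ♛ ♚ ♝ · ♜
♜ ♟ ♟ ♝ ♟ ♟ · ·
♟ · · · · · ♟ ·
· · · · · ♙ · ♟
· · · ♟ ♞ · · ♙
♙ ♙ · · · ♘ · ·
· · ♙ ♙ ♔ · ♙ ·
♖ ♘ ♗ ♕ · ♗ · ♖


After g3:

· ♞ · ♛ ♚ ♝ · ♜
♜ ♟ ♟ ♝ ♟ ♟ · ·
♟ · · · · · ♟ ·
· · · · · ♙ · ♟
· · · ♟ ♞ · · ♙
♙ ♙ · · · ♘ ♙ ·
· · ♙ ♙ ♔ · · ·
♖ ♘ ♗ ♕ · ♗ · ♖



  a b c d e f g h
  ─────────────────
8│· ♞ · ♛ ♚ ♝ · ♜│8
7│♜ ♟ ♟ ♝ ♟ ♟ · ·│7
6│♟ · · · · · ♟ ·│6
5│· · · · · ♙ · ♟│5
4│· · · ♟ ♞ · · ♙│4
3│♙ ♙ · · · ♘ ♙ ·│3
2│· · ♙ ♙ ♔ · · ·│2
1│♖ ♘ ♗ ♕ · ♗ · ♖│1
  ─────────────────
  a b c d e f g h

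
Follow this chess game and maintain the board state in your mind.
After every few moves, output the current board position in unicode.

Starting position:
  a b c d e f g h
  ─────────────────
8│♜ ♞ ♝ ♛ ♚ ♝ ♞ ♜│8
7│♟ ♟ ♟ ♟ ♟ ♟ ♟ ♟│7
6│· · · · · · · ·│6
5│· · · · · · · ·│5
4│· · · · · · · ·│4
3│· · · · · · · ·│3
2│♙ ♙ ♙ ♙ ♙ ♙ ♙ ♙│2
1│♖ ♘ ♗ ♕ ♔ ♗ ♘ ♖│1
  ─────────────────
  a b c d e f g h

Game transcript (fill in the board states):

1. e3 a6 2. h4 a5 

  a b c d e f g h
  ─────────────────
8│♜ ♞ ♝ ♛ ♚ ♝ ♞ ♜│8
7│· ♟ ♟ ♟ ♟ ♟ ♟ ♟│7
6│· · · · · · · ·│6
5│♟ · · · · · · ·│5
4│· · · · · · · ♙│4
3│· · · · ♙ · · ·│3
2│♙ ♙ ♙ ♙ · ♙ ♙ ·│2
1│♖ ♘ ♗ ♕ ♔ ♗ ♘ ♖│1
  ─────────────────
  a b c d e f g h

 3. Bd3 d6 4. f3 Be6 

  a b c d e f g h
  ─────────────────
8│♜ ♞ · ♛ ♚ ♝ ♞ ♜│8
7│· ♟ ♟ · ♟ ♟ ♟ ♟│7
6│· · · ♟ ♝ · · ·│6
5│♟ · · · · · · ·│5
4│· · · · · · · ♙│4
3│· · · ♗ ♙ ♙ · ·│3
2│♙ ♙ ♙ ♙ · · ♙ ·│2
1│♖ ♘ ♗ ♕ ♔ · ♘ ♖│1
  ─────────────────
  a b c d e f g h

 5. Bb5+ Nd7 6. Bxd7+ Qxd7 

  a b c d e f g h
  ─────────────────
8│♜ · · · ♚ ♝ ♞ ♜│8
7│· ♟ ♟ ♛ ♟ ♟ ♟ ♟│7
6│· · · ♟ ♝ · · ·│6
5│♟ · · · · · · ·│5
4│· · · · · · · ♙│4
3│· · · · ♙ ♙ · ·│3
2│♙ ♙ ♙ ♙ · · ♙ ·│2
1│♖ ♘ ♗ ♕ ♔ · ♘ ♖│1
  ─────────────────
  a b c d e f g h

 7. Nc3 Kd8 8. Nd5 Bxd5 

  a b c d e f g h
  ─────────────────
8│♜ · · ♚ · ♝ ♞ ♜│8
7│· ♟ ♟ ♛ ♟ ♟ ♟ ♟│7
6│· · · ♟ · · · ·│6
5│♟ · · ♝ · · · ·│5
4│· · · · · · · ♙│4
3│· · · · ♙ ♙ · ·│3
2│♙ ♙ ♙ ♙ · · ♙ ·│2
1│♖ · ♗ ♕ ♔ · ♘ ♖│1
  ─────────────────
  a b c d e f g h

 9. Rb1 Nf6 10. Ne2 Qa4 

  a b c d e f g h
  ─────────────────
8│♜ · · ♚ · ♝ · ♜│8
7│· ♟ ♟ · ♟ ♟ ♟ ♟│7
6│· · · ♟ · ♞ · ·│6
5│♟ · · ♝ · · · ·│5
4│♛ · · · · · · ♙│4
3│· · · · ♙ ♙ · ·│3
2│♙ ♙ ♙ ♙ ♘ · ♙ ·│2
1│· ♖ ♗ ♕ ♔ · · ♖│1
  ─────────────────
  a b c d e f g h



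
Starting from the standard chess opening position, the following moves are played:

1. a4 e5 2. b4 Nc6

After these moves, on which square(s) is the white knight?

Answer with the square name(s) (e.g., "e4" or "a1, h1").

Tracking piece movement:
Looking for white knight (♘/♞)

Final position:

  a b c d e f g h
  ─────────────────
8│♜ · ♝ ♛ ♚ ♝ ♞ ♜│8
7│♟ ♟ ♟ ♟ · ♟ ♟ ♟│7
6│· · ♞ · · · · ·│6
5│· · · · ♟ · · ·│5
4│♙ ♙ · · · · · ·│4
3│· · · · · · · ·│3
2│· · ♙ ♙ ♙ ♙ ♙ ♙│2
1│♖ ♘ ♗ ♕ ♔ ♗ ♘ ♖│1
  ─────────────────
  a b c d e f g h


b1, g1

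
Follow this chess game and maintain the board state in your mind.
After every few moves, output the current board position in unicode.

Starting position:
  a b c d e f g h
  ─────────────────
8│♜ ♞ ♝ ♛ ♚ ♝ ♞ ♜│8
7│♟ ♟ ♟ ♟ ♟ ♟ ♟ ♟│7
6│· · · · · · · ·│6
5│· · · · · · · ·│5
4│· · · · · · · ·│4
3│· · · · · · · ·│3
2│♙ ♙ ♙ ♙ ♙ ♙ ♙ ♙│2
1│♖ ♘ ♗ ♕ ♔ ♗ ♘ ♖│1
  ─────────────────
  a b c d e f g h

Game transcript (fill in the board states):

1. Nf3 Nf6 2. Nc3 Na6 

  a b c d e f g h
  ─────────────────
8│♜ · ♝ ♛ ♚ ♝ · ♜│8
7│♟ ♟ ♟ ♟ ♟ ♟ ♟ ♟│7
6│♞ · · · · ♞ · ·│6
5│· · · · · · · ·│5
4│· · · · · · · ·│4
3│· · ♘ · · ♘ · ·│3
2│♙ ♙ ♙ ♙ ♙ ♙ ♙ ♙│2
1│♖ · ♗ ♕ ♔ ♗ · ♖│1
  ─────────────────
  a b c d e f g h

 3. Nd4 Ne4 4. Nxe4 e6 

  a b c d e f g h
  ─────────────────
8│♜ · ♝ ♛ ♚ ♝ · ♜│8
7│♟ ♟ ♟ ♟ · ♟ ♟ ♟│7
6│♞ · · · ♟ · · ·│6
5│· · · · · · · ·│5
4│· · · ♘ ♘ · · ·│4
3│· · · · · · · ·│3
2│♙ ♙ ♙ ♙ ♙ ♙ ♙ ♙│2
1│♖ · ♗ ♕ ♔ ♗ · ♖│1
  ─────────────────
  a b c d e f g h

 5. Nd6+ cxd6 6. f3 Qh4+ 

  a b c d e f g h
  ─────────────────
8│♜ · ♝ · ♚ ♝ · ♜│8
7│♟ ♟ · ♟ · ♟ ♟ ♟│7
6│♞ · · ♟ ♟ · · ·│6
5│· · · · · · · ·│5
4│· · · ♘ · · · ♛│4
3│· · · · · ♙ · ·│3
2│♙ ♙ ♙ ♙ ♙ · ♙ ♙│2
1│♖ · ♗ ♕ ♔ ♗ · ♖│1
  ─────────────────
  a b c d e f g h

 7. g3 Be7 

  a b c d e f g h
  ─────────────────
8│♜ · ♝ · ♚ · · ♜│8
7│♟ ♟ · ♟ ♝ ♟ ♟ ♟│7
6│♞ · · ♟ ♟ · · ·│6
5│· · · · · · · ·│5
4│· · · ♘ · · · ♛│4
3│· · · · · ♙ ♙ ·│3
2│♙ ♙ ♙ ♙ ♙ · · ♙│2
1│♖ · ♗ ♕ ♔ ♗ · ♖│1
  ─────────────────
  a b c d e f g h


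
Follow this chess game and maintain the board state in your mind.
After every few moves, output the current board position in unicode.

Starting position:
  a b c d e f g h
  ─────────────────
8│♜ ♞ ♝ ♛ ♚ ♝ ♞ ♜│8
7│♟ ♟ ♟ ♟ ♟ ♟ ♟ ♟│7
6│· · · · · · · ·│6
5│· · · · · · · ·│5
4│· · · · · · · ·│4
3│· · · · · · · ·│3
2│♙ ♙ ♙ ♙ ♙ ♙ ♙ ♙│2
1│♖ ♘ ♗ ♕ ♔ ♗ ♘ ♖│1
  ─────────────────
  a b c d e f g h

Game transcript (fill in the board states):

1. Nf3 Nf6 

  a b c d e f g h
  ─────────────────
8│♜ ♞ ♝ ♛ ♚ ♝ · ♜│8
7│♟ ♟ ♟ ♟ ♟ ♟ ♟ ♟│7
6│· · · · · ♞ · ·│6
5│· · · · · · · ·│5
4│· · · · · · · ·│4
3│· · · · · ♘ · ·│3
2│♙ ♙ ♙ ♙ ♙ ♙ ♙ ♙│2
1│♖ ♘ ♗ ♕ ♔ ♗ · ♖│1
  ─────────────────
  a b c d e f g h

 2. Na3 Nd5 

  a b c d e f g h
  ─────────────────
8│♜ ♞ ♝ ♛ ♚ ♝ · ♜│8
7│♟ ♟ ♟ ♟ ♟ ♟ ♟ ♟│7
6│· · · · · · · ·│6
5│· · · ♞ · · · ·│5
4│· · · · · · · ·│4
3│♘ · · · · ♘ · ·│3
2│♙ ♙ ♙ ♙ ♙ ♙ ♙ ♙│2
1│♖ · ♗ ♕ ♔ ♗ · ♖│1
  ─────────────────
  a b c d e f g h

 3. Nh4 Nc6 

  a b c d e f g h
  ─────────────────
8│♜ · ♝ ♛ ♚ ♝ · ♜│8
7│♟ ♟ ♟ ♟ ♟ ♟ ♟ ♟│7
6│· · ♞ · · · · ·│6
5│· · · ♞ · · · ·│5
4│· · · · · · · ♘│4
3│♘ · · · · · · ·│3
2│♙ ♙ ♙ ♙ ♙ ♙ ♙ ♙│2
1│♖ · ♗ ♕ ♔ ♗ · ♖│1
  ─────────────────
  a b c d e f g h

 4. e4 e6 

  a b c d e f g h
  ─────────────────
8│♜ · ♝ ♛ ♚ ♝ · ♜│8
7│♟ ♟ ♟ ♟ · ♟ ♟ ♟│7
6│· · ♞ · ♟ · · ·│6
5│· · · ♞ · · · ·│5
4│· · · · ♙ · · ♘│4
3│♘ · · · · · · ·│3
2│♙ ♙ ♙ ♙ · ♙ ♙ ♙│2
1│♖ · ♗ ♕ ♔ ♗ · ♖│1
  ─────────────────
  a b c d e f g h

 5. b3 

  a b c d e f g h
  ─────────────────
8│♜ · ♝ ♛ ♚ ♝ · ♜│8
7│♟ ♟ ♟ ♟ · ♟ ♟ ♟│7
6│· · ♞ · ♟ · · ·│6
5│· · · ♞ · · · ·│5
4│· · · · ♙ · · ♘│4
3│♘ ♙ · · · · · ·│3
2│♙ · ♙ ♙ · ♙ ♙ ♙│2
1│♖ · ♗ ♕ ♔ ♗ · ♖│1
  ─────────────────
  a b c d e f g h


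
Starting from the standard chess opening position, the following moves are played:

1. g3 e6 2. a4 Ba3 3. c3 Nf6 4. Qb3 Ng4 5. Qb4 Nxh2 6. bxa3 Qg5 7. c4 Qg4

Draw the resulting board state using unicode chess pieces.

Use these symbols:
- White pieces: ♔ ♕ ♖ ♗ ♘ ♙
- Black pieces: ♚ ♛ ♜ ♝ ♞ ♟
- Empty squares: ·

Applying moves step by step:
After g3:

♜ ♞ ♝ ♛ ♚ ♝ ♞ ♜
♟ ♟ ♟ ♟ ♟ ♟ ♟ ♟
· · · · · · · ·
· · · · · · · ·
· · · · · · · ·
· · · · · · ♙ ·
♙ ♙ ♙ ♙ ♙ ♙ · ♙
♖ ♘ ♗ ♕ ♔ ♗ ♘ ♖


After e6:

♜ ♞ ♝ ♛ ♚ ♝ ♞ ♜
♟ ♟ ♟ ♟ · ♟ ♟ ♟
· · · · ♟ · · ·
· · · · · · · ·
· · · · · · · ·
· · · · · · ♙ ·
♙ ♙ ♙ ♙ ♙ ♙ · ♙
♖ ♘ ♗ ♕ ♔ ♗ ♘ ♖


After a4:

♜ ♞ ♝ ♛ ♚ ♝ ♞ ♜
♟ ♟ ♟ ♟ · ♟ ♟ ♟
· · · · ♟ · · ·
· · · · · · · ·
♙ · · · · · · ·
· · · · · · ♙ ·
· ♙ ♙ ♙ ♙ ♙ · ♙
♖ ♘ ♗ ♕ ♔ ♗ ♘ ♖


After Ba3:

♜ ♞ ♝ ♛ ♚ · ♞ ♜
♟ ♟ ♟ ♟ · ♟ ♟ ♟
· · · · ♟ · · ·
· · · · · · · ·
♙ · · · · · · ·
♝ · · · · · ♙ ·
· ♙ ♙ ♙ ♙ ♙ · ♙
♖ ♘ ♗ ♕ ♔ ♗ ♘ ♖


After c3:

♜ ♞ ♝ ♛ ♚ · ♞ ♜
♟ ♟ ♟ ♟ · ♟ ♟ ♟
· · · · ♟ · · ·
· · · · · · · ·
♙ · · · · · · ·
♝ · ♙ · · · ♙ ·
· ♙ · ♙ ♙ ♙ · ♙
♖ ♘ ♗ ♕ ♔ ♗ ♘ ♖


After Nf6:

♜ ♞ ♝ ♛ ♚ · · ♜
♟ ♟ ♟ ♟ · ♟ ♟ ♟
· · · · ♟ ♞ · ·
· · · · · · · ·
♙ · · · · · · ·
♝ · ♙ · · · ♙ ·
· ♙ · ♙ ♙ ♙ · ♙
♖ ♘ ♗ ♕ ♔ ♗ ♘ ♖


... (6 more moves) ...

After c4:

♜ ♞ ♝ · ♚ · · ♜
♟ ♟ ♟ ♟ · ♟ ♟ ♟
· · · · ♟ · · ·
· · · · · · ♛ ·
♙ ♕ ♙ · · · · ·
♙ · · · · · ♙ ·
· · · ♙ ♙ ♙ · ♞
♖ ♘ ♗ · ♔ ♗ ♘ ♖


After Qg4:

♜ ♞ ♝ · ♚ · · ♜
♟ ♟ ♟ ♟ · ♟ ♟ ♟
· · · · ♟ · · ·
· · · · · · · ·
♙ ♕ ♙ · · · ♛ ·
♙ · · · · · ♙ ·
· · · ♙ ♙ ♙ · ♞
♖ ♘ ♗ · ♔ ♗ ♘ ♖



  a b c d e f g h
  ─────────────────
8│♜ ♞ ♝ · ♚ · · ♜│8
7│♟ ♟ ♟ ♟ · ♟ ♟ ♟│7
6│· · · · ♟ · · ·│6
5│· · · · · · · ·│5
4│♙ ♕ ♙ · · · ♛ ·│4
3│♙ · · · · · ♙ ·│3
2│· · · ♙ ♙ ♙ · ♞│2
1│♖ ♘ ♗ · ♔ ♗ ♘ ♖│1
  ─────────────────
  a b c d e f g h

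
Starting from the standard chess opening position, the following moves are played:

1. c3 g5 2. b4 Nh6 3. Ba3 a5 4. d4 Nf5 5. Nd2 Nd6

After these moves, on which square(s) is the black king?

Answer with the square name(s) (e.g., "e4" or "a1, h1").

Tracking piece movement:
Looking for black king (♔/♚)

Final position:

  a b c d e f g h
  ─────────────────
8│♜ ♞ ♝ ♛ ♚ ♝ · ♜│8
7│· ♟ ♟ ♟ ♟ ♟ · ♟│7
6│· · · ♞ · · · ·│6
5│♟ · · · · · ♟ ·│5
4│· ♙ · ♙ · · · ·│4
3│♗ · ♙ · · · · ·│3
2│♙ · · ♘ ♙ ♙ ♙ ♙│2
1│♖ · · ♕ ♔ ♗ ♘ ♖│1
  ─────────────────
  a b c d e f g h


e8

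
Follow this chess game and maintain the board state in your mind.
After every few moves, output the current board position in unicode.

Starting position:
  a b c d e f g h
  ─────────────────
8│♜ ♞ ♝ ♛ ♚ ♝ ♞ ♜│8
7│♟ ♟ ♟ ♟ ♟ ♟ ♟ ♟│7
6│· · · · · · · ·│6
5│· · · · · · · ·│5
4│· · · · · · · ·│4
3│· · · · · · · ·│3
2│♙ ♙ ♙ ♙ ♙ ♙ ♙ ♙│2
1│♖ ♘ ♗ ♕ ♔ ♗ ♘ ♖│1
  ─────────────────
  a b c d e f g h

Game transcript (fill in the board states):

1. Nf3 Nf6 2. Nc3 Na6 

  a b c d e f g h
  ─────────────────
8│♜ · ♝ ♛ ♚ ♝ · ♜│8
7│♟ ♟ ♟ ♟ ♟ ♟ ♟ ♟│7
6│♞ · · · · ♞ · ·│6
5│· · · · · · · ·│5
4│· · · · · · · ·│4
3│· · ♘ · · ♘ · ·│3
2│♙ ♙ ♙ ♙ ♙ ♙ ♙ ♙│2
1│♖ · ♗ ♕ ♔ ♗ · ♖│1
  ─────────────────
  a b c d e f g h

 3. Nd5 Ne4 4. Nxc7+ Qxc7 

  a b c d e f g h
  ─────────────────
8│♜ · ♝ · ♚ ♝ · ♜│8
7│♟ ♟ ♛ ♟ ♟ ♟ ♟ ♟│7
6│♞ · · · · · · ·│6
5│· · · · · · · ·│5
4│· · · · ♞ · · ·│4
3│· · · · · ♘ · ·│3
2│♙ ♙ ♙ ♙ ♙ ♙ ♙ ♙│2
1│♖ · ♗ ♕ ♔ ♗ · ♖│1
  ─────────────────
  a b c d e f g h

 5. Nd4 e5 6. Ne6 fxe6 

  a b c d e f g h
  ─────────────────
8│♜ · ♝ · ♚ ♝ · ♜│8
7│♟ ♟ ♛ ♟ · · ♟ ♟│7
6│♞ · · · ♟ · · ·│6
5│· · · · ♟ · · ·│5
4│· · · · ♞ · · ·│4
3│· · · · · · · ·│3
2│♙ ♙ ♙ ♙ ♙ ♙ ♙ ♙│2
1│♖ · ♗ ♕ ♔ ♗ · ♖│1
  ─────────────────
  a b c d e f g h

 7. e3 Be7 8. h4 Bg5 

  a b c d e f g h
  ─────────────────
8│♜ · ♝ · ♚ · · ♜│8
7│♟ ♟ ♛ ♟ · · ♟ ♟│7
6│♞ · · · ♟ · · ·│6
5│· · · · ♟ · ♝ ·│5
4│· · · · ♞ · · ♙│4
3│· · · · ♙ · · ·│3
2│♙ ♙ ♙ ♙ · ♙ ♙ ·│2
1│♖ · ♗ ♕ ♔ ♗ · ♖│1
  ─────────────────
  a b c d e f g h

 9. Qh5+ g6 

  a b c d e f g h
  ─────────────────
8│♜ · ♝ · ♚ · · ♜│8
7│♟ ♟ ♛ ♟ · · · ♟│7
6│♞ · · · ♟ · ♟ ·│6
5│· · · · ♟ · ♝ ♕│5
4│· · · · ♞ · · ♙│4
3│· · · · ♙ · · ·│3
2│♙ ♙ ♙ ♙ · ♙ ♙ ·│2
1│♖ · ♗ · ♔ ♗ · ♖│1
  ─────────────────
  a b c d e f g h


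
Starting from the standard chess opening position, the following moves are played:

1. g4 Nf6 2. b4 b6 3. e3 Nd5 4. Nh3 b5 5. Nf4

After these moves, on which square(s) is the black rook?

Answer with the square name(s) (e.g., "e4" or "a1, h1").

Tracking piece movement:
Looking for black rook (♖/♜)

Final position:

  a b c d e f g h
  ─────────────────
8│♜ ♞ ♝ ♛ ♚ ♝ · ♜│8
7│♟ · ♟ ♟ ♟ ♟ ♟ ♟│7
6│· · · · · · · ·│6
5│· ♟ · ♞ · · · ·│5
4│· ♙ · · · ♘ ♙ ·│4
3│· · · · ♙ · · ·│3
2│♙ · ♙ ♙ · ♙ · ♙│2
1│♖ ♘ ♗ ♕ ♔ ♗ · ♖│1
  ─────────────────
  a b c d e f g h


a8, h8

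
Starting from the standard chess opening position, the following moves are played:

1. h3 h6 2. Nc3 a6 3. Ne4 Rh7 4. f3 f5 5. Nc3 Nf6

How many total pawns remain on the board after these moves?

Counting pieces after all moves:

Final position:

  a b c d e f g h
  ─────────────────
8│♜ ♞ ♝ ♛ ♚ ♝ · ·│8
7│· ♟ ♟ ♟ ♟ · ♟ ♜│7
6│♟ · · · · ♞ · ♟│6
5│· · · · · ♟ · ·│5
4│· · · · · · · ·│4
3│· · ♘ · · ♙ · ♙│3
2│♙ ♙ ♙ ♙ ♙ · ♙ ·│2
1│♖ · ♗ ♕ ♔ ♗ ♘ ♖│1
  ─────────────────
  a b c d e f g h


16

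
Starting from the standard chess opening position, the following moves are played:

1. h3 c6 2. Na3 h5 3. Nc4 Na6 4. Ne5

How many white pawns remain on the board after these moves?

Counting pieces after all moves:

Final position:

  a b c d e f g h
  ─────────────────
8│♜ · ♝ ♛ ♚ ♝ ♞ ♜│8
7│♟ ♟ · ♟ ♟ ♟ ♟ ·│7
6│♞ · ♟ · · · · ·│6
5│· · · · ♘ · · ♟│5
4│· · · · · · · ·│4
3│· · · · · · · ♙│3
2│♙ ♙ ♙ ♙ ♙ ♙ ♙ ·│2
1│♖ · ♗ ♕ ♔ ♗ ♘ ♖│1
  ─────────────────
  a b c d e f g h


8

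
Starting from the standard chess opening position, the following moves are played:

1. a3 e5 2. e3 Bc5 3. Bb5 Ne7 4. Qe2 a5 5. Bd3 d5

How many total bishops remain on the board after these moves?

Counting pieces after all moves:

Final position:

  a b c d e f g h
  ─────────────────
8│♜ ♞ ♝ ♛ ♚ · · ♜│8
7│· ♟ ♟ · ♞ ♟ ♟ ♟│7
6│· · · · · · · ·│6
5│♟ · ♝ ♟ ♟ · · ·│5
4│· · · · · · · ·│4
3│♙ · · ♗ ♙ · · ·│3
2│· ♙ ♙ ♙ ♕ ♙ ♙ ♙│2
1│♖ ♘ ♗ · ♔ · ♘ ♖│1
  ─────────────────
  a b c d e f g h


4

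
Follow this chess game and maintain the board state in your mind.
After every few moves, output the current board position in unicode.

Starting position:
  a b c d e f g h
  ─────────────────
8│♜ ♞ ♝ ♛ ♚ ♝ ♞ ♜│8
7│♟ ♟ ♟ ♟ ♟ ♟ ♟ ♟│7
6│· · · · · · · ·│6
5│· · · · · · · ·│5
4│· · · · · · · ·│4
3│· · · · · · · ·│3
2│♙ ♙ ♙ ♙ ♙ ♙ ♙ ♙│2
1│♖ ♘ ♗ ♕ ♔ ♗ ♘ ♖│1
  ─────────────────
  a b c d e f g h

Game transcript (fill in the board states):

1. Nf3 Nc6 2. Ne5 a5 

  a b c d e f g h
  ─────────────────
8│♜ · ♝ ♛ ♚ ♝ ♞ ♜│8
7│· ♟ ♟ ♟ ♟ ♟ ♟ ♟│7
6│· · ♞ · · · · ·│6
5│♟ · · · ♘ · · ·│5
4│· · · · · · · ·│4
3│· · · · · · · ·│3
2│♙ ♙ ♙ ♙ ♙ ♙ ♙ ♙│2
1│♖ ♘ ♗ ♕ ♔ ♗ · ♖│1
  ─────────────────
  a b c d e f g h

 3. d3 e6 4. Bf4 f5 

  a b c d e f g h
  ─────────────────
8│♜ · ♝ ♛ ♚ ♝ ♞ ♜│8
7│· ♟ ♟ ♟ · · ♟ ♟│7
6│· · ♞ · ♟ · · ·│6
5│♟ · · · ♘ ♟ · ·│5
4│· · · · · ♗ · ·│4
3│· · · ♙ · · · ·│3
2│♙ ♙ ♙ · ♙ ♙ ♙ ♙│2
1│♖ ♘ · ♕ ♔ ♗ · ♖│1
  ─────────────────
  a b c d e f g h

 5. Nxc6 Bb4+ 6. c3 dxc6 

  a b c d e f g h
  ─────────────────
8│♜ · ♝ ♛ ♚ · ♞ ♜│8
7│· ♟ ♟ · · · ♟ ♟│7
6│· · ♟ · ♟ · · ·│6
5│♟ · · · · ♟ · ·│5
4│· ♝ · · · ♗ · ·│4
3│· · ♙ ♙ · · · ·│3
2│♙ ♙ · · ♙ ♙ ♙ ♙│2
1│♖ ♘ · ♕ ♔ ♗ · ♖│1
  ─────────────────
  a b c d e f g h

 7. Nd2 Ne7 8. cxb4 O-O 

  a b c d e f g h
  ─────────────────
8│♜ · ♝ ♛ · ♜ ♚ ·│8
7│· ♟ ♟ · ♞ · ♟ ♟│7
6│· · ♟ · ♟ · · ·│6
5│♟ · · · · ♟ · ·│5
4│· ♙ · · · ♗ · ·│4
3│· · · ♙ · · · ·│3
2│♙ ♙ · ♘ ♙ ♙ ♙ ♙│2
1│♖ · · ♕ ♔ ♗ · ♖│1
  ─────────────────
  a b c d e f g h

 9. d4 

  a b c d e f g h
  ─────────────────
8│♜ · ♝ ♛ · ♜ ♚ ·│8
7│· ♟ ♟ · ♞ · ♟ ♟│7
6│· · ♟ · ♟ · · ·│6
5│♟ · · · · ♟ · ·│5
4│· ♙ · ♙ · ♗ · ·│4
3│· · · · · · · ·│3
2│♙ ♙ · ♘ ♙ ♙ ♙ ♙│2
1│♖ · · ♕ ♔ ♗ · ♖│1
  ─────────────────
  a b c d e f g h


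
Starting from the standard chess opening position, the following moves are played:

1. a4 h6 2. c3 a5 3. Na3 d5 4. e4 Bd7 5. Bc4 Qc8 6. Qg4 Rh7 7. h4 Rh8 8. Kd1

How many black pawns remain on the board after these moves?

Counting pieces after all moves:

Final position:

  a b c d e f g h
  ─────────────────
8│♜ ♞ ♛ · ♚ ♝ ♞ ♜│8
7│· ♟ ♟ ♝ ♟ ♟ ♟ ·│7
6│· · · · · · · ♟│6
5│♟ · · ♟ · · · ·│5
4│♙ · ♗ · ♙ · ♕ ♙│4
3│♘ · ♙ · · · · ·│3
2│· ♙ · ♙ · ♙ ♙ ·│2
1│♖ · ♗ ♔ · · ♘ ♖│1
  ─────────────────
  a b c d e f g h


8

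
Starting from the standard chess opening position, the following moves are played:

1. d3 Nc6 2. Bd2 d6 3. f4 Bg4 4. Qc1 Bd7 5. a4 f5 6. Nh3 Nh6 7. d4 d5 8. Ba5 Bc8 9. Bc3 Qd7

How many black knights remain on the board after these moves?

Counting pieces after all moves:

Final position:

  a b c d e f g h
  ─────────────────
8│♜ · ♝ · ♚ ♝ · ♜│8
7│♟ ♟ ♟ ♛ ♟ · ♟ ♟│7
6│· · ♞ · · · · ♞│6
5│· · · ♟ · ♟ · ·│5
4│♙ · · ♙ · ♙ · ·│4
3│· · ♗ · · · · ♘│3
2│· ♙ ♙ · ♙ · ♙ ♙│2
1│♖ ♘ ♕ · ♔ ♗ · ♖│1
  ─────────────────
  a b c d e f g h


2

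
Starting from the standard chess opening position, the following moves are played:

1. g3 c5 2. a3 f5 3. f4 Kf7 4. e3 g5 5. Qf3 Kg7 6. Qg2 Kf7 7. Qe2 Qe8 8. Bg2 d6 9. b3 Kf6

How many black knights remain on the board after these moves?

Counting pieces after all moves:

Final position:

  a b c d e f g h
  ─────────────────
8│♜ ♞ ♝ · ♛ ♝ ♞ ♜│8
7│♟ ♟ · · ♟ · · ♟│7
6│· · · ♟ · ♚ · ·│6
5│· · ♟ · · ♟ ♟ ·│5
4│· · · · · ♙ · ·│4
3│♙ ♙ · · ♙ · ♙ ·│3
2│· · ♙ ♙ ♕ · ♗ ♙│2
1│♖ ♘ ♗ · ♔ · ♘ ♖│1
  ─────────────────
  a b c d e f g h


2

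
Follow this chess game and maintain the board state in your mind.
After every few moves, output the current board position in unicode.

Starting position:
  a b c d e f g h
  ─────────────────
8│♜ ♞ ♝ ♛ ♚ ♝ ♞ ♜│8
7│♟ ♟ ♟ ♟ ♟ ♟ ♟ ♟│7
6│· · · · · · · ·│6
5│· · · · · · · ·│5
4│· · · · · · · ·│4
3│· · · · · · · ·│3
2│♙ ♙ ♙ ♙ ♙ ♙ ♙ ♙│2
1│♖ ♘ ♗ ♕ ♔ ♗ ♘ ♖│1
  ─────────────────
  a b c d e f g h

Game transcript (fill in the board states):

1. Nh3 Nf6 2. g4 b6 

  a b c d e f g h
  ─────────────────
8│♜ ♞ ♝ ♛ ♚ ♝ · ♜│8
7│♟ · ♟ ♟ ♟ ♟ ♟ ♟│7
6│· ♟ · · · ♞ · ·│6
5│· · · · · · · ·│5
4│· · · · · · ♙ ·│4
3│· · · · · · · ♘│3
2│♙ ♙ ♙ ♙ ♙ ♙ · ♙│2
1│♖ ♘ ♗ ♕ ♔ ♗ · ♖│1
  ─────────────────
  a b c d e f g h

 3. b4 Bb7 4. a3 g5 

  a b c d e f g h
  ─────────────────
8│♜ ♞ · ♛ ♚ ♝ · ♜│8
7│♟ ♝ ♟ ♟ ♟ ♟ · ♟│7
6│· ♟ · · · ♞ · ·│6
5│· · · · · · ♟ ·│5
4│· ♙ · · · · ♙ ·│4
3│♙ · · · · · · ♘│3
2│· · ♙ ♙ ♙ ♙ · ♙│2
1│♖ ♘ ♗ ♕ ♔ ♗ · ♖│1
  ─────────────────
  a b c d e f g h

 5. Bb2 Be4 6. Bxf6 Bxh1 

  a b c d e f g h
  ─────────────────
8│♜ ♞ · ♛ ♚ ♝ · ♜│8
7│♟ · ♟ ♟ ♟ ♟ · ♟│7
6│· ♟ · · · ♗ · ·│6
5│· · · · · · ♟ ·│5
4│· ♙ · · · · ♙ ·│4
3│♙ · · · · · · ♘│3
2│· · ♙ ♙ ♙ ♙ · ♙│2
1│♖ ♘ · ♕ ♔ ♗ · ♝│1
  ─────────────────
  a b c d e f g h

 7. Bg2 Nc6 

  a b c d e f g h
  ─────────────────
8│♜ · · ♛ ♚ ♝ · ♜│8
7│♟ · ♟ ♟ ♟ ♟ · ♟│7
6│· ♟ ♞ · · ♗ · ·│6
5│· · · · · · ♟ ·│5
4│· ♙ · · · · ♙ ·│4
3│♙ · · · · · · ♘│3
2│· · ♙ ♙ ♙ ♙ ♗ ♙│2
1│♖ ♘ · ♕ ♔ · · ♝│1
  ─────────────────
  a b c d e f g h


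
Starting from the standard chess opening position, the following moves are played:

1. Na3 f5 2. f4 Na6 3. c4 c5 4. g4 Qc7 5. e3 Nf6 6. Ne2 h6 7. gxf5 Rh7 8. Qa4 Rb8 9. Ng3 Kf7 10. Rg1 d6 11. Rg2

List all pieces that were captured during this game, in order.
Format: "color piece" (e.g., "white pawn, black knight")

Tracking captures:
  gxf5: captured black pawn

black pawn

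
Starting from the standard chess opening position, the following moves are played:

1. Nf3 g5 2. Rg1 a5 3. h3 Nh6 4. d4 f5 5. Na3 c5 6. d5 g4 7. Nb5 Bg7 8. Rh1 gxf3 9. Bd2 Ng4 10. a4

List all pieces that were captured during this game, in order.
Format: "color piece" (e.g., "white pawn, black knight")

Tracking captures:
  gxf3: captured white knight

white knight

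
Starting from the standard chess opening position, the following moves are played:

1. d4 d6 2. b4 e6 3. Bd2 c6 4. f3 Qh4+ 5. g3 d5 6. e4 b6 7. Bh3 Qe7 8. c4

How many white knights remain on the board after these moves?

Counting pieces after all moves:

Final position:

  a b c d e f g h
  ─────────────────
8│♜ ♞ ♝ · ♚ ♝ ♞ ♜│8
7│♟ · · · ♛ ♟ ♟ ♟│7
6│· ♟ ♟ · ♟ · · ·│6
5│· · · ♟ · · · ·│5
4│· ♙ ♙ ♙ ♙ · · ·│4
3│· · · · · ♙ ♙ ♗│3
2│♙ · · ♗ · · · ♙│2
1│♖ ♘ · ♕ ♔ · ♘ ♖│1
  ─────────────────
  a b c d e f g h


2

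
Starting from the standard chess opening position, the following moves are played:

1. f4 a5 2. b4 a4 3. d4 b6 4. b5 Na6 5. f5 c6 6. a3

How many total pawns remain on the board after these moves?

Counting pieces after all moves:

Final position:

  a b c d e f g h
  ─────────────────
8│♜ · ♝ ♛ ♚ ♝ ♞ ♜│8
7│· · · ♟ ♟ ♟ ♟ ♟│7
6│♞ ♟ ♟ · · · · ·│6
5│· ♙ · · · ♙ · ·│5
4│♟ · · ♙ · · · ·│4
3│♙ · · · · · · ·│3
2│· · ♙ · ♙ · ♙ ♙│2
1│♖ ♘ ♗ ♕ ♔ ♗ ♘ ♖│1
  ─────────────────
  a b c d e f g h


16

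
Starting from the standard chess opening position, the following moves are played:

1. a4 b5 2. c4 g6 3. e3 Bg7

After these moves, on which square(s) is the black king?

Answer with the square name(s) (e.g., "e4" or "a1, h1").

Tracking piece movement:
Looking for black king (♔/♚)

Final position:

  a b c d e f g h
  ─────────────────
8│♜ ♞ ♝ ♛ ♚ · ♞ ♜│8
7│♟ · ♟ ♟ ♟ ♟ ♝ ♟│7
6│· · · · · · ♟ ·│6
5│· ♟ · · · · · ·│5
4│♙ · ♙ · · · · ·│4
3│· · · · ♙ · · ·│3
2│· ♙ · ♙ · ♙ ♙ ♙│2
1│♖ ♘ ♗ ♕ ♔ ♗ ♘ ♖│1
  ─────────────────
  a b c d e f g h


e8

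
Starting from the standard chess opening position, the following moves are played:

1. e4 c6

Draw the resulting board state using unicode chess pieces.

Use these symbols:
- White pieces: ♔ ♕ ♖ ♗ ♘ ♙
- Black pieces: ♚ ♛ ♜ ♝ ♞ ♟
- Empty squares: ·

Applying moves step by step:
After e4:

♜ ♞ ♝ ♛ ♚ ♝ ♞ ♜
♟ ♟ ♟ ♟ ♟ ♟ ♟ ♟
· · · · · · · ·
· · · · · · · ·
· · · · ♙ · · ·
· · · · · · · ·
♙ ♙ ♙ ♙ · ♙ ♙ ♙
♖ ♘ ♗ ♕ ♔ ♗ ♘ ♖


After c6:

♜ ♞ ♝ ♛ ♚ ♝ ♞ ♜
♟ ♟ · ♟ ♟ ♟ ♟ ♟
· · ♟ · · · · ·
· · · · · · · ·
· · · · ♙ · · ·
· · · · · · · ·
♙ ♙ ♙ ♙ · ♙ ♙ ♙
♖ ♘ ♗ ♕ ♔ ♗ ♘ ♖



  a b c d e f g h
  ─────────────────
8│♜ ♞ ♝ ♛ ♚ ♝ ♞ ♜│8
7│♟ ♟ · ♟ ♟ ♟ ♟ ♟│7
6│· · ♟ · · · · ·│6
5│· · · · · · · ·│5
4│· · · · ♙ · · ·│4
3│· · · · · · · ·│3
2│♙ ♙ ♙ ♙ · ♙ ♙ ♙│2
1│♖ ♘ ♗ ♕ ♔ ♗ ♘ ♖│1
  ─────────────────
  a b c d e f g h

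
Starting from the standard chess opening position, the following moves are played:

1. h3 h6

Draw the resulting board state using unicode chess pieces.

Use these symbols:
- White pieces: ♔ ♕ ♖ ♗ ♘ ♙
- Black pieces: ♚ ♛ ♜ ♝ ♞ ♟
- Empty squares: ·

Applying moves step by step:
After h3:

♜ ♞ ♝ ♛ ♚ ♝ ♞ ♜
♟ ♟ ♟ ♟ ♟ ♟ ♟ ♟
· · · · · · · ·
· · · · · · · ·
· · · · · · · ·
· · · · · · · ♙
♙ ♙ ♙ ♙ ♙ ♙ ♙ ·
♖ ♘ ♗ ♕ ♔ ♗ ♘ ♖


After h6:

♜ ♞ ♝ ♛ ♚ ♝ ♞ ♜
♟ ♟ ♟ ♟ ♟ ♟ ♟ ·
· · · · · · · ♟
· · · · · · · ·
· · · · · · · ·
· · · · · · · ♙
♙ ♙ ♙ ♙ ♙ ♙ ♙ ·
♖ ♘ ♗ ♕ ♔ ♗ ♘ ♖



  a b c d e f g h
  ─────────────────
8│♜ ♞ ♝ ♛ ♚ ♝ ♞ ♜│8
7│♟ ♟ ♟ ♟ ♟ ♟ ♟ ·│7
6│· · · · · · · ♟│6
5│· · · · · · · ·│5
4│· · · · · · · ·│4
3│· · · · · · · ♙│3
2│♙ ♙ ♙ ♙ ♙ ♙ ♙ ·│2
1│♖ ♘ ♗ ♕ ♔ ♗ ♘ ♖│1
  ─────────────────
  a b c d e f g h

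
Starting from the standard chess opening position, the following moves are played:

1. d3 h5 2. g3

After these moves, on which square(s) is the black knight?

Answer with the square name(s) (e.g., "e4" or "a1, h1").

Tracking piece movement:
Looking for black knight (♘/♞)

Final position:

  a b c d e f g h
  ─────────────────
8│♜ ♞ ♝ ♛ ♚ ♝ ♞ ♜│8
7│♟ ♟ ♟ ♟ ♟ ♟ ♟ ·│7
6│· · · · · · · ·│6
5│· · · · · · · ♟│5
4│· · · · · · · ·│4
3│· · · ♙ · · ♙ ·│3
2│♙ ♙ ♙ · ♙ ♙ · ♙│2
1│♖ ♘ ♗ ♕ ♔ ♗ ♘ ♖│1
  ─────────────────
  a b c d e f g h


b8, g8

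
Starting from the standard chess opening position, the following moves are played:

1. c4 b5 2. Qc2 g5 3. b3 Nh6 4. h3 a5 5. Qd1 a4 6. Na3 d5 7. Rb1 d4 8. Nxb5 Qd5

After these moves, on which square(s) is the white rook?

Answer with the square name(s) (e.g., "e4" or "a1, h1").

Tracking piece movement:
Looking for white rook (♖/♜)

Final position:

  a b c d e f g h
  ─────────────────
8│♜ ♞ ♝ · ♚ ♝ · ♜│8
7│· · ♟ · ♟ ♟ · ♟│7
6│· · · · · · · ♞│6
5│· ♘ · ♛ · · ♟ ·│5
4│♟ · ♙ ♟ · · · ·│4
3│· ♙ · · · · · ♙│3
2│♙ · · ♙ ♙ ♙ ♙ ·│2
1│· ♖ ♗ ♕ ♔ ♗ ♘ ♖│1
  ─────────────────
  a b c d e f g h


b1, h1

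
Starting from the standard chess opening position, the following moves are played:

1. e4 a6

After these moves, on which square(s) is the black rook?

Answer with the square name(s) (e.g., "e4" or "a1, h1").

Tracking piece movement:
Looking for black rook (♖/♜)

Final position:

  a b c d e f g h
  ─────────────────
8│♜ ♞ ♝ ♛ ♚ ♝ ♞ ♜│8
7│· ♟ ♟ ♟ ♟ ♟ ♟ ♟│7
6│♟ · · · · · · ·│6
5│· · · · · · · ·│5
4│· · · · ♙ · · ·│4
3│· · · · · · · ·│3
2│♙ ♙ ♙ ♙ · ♙ ♙ ♙│2
1│♖ ♘ ♗ ♕ ♔ ♗ ♘ ♖│1
  ─────────────────
  a b c d e f g h


a8, h8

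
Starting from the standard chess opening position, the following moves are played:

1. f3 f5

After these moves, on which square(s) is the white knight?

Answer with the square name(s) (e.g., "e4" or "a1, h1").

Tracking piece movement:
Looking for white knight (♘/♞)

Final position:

  a b c d e f g h
  ─────────────────
8│♜ ♞ ♝ ♛ ♚ ♝ ♞ ♜│8
7│♟ ♟ ♟ ♟ ♟ · ♟ ♟│7
6│· · · · · · · ·│6
5│· · · · · ♟ · ·│5
4│· · · · · · · ·│4
3│· · · · · ♙ · ·│3
2│♙ ♙ ♙ ♙ ♙ · ♙ ♙│2
1│♖ ♘ ♗ ♕ ♔ ♗ ♘ ♖│1
  ─────────────────
  a b c d e f g h


b1, g1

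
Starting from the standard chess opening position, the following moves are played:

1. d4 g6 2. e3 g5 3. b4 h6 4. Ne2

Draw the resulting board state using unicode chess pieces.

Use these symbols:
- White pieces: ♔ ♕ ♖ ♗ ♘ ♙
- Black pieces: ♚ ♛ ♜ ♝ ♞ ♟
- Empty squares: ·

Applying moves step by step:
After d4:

♜ ♞ ♝ ♛ ♚ ♝ ♞ ♜
♟ ♟ ♟ ♟ ♟ ♟ ♟ ♟
· · · · · · · ·
· · · · · · · ·
· · · ♙ · · · ·
· · · · · · · ·
♙ ♙ ♙ · ♙ ♙ ♙ ♙
♖ ♘ ♗ ♕ ♔ ♗ ♘ ♖


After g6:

♜ ♞ ♝ ♛ ♚ ♝ ♞ ♜
♟ ♟ ♟ ♟ ♟ ♟ · ♟
· · · · · · ♟ ·
· · · · · · · ·
· · · ♙ · · · ·
· · · · · · · ·
♙ ♙ ♙ · ♙ ♙ ♙ ♙
♖ ♘ ♗ ♕ ♔ ♗ ♘ ♖


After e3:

♜ ♞ ♝ ♛ ♚ ♝ ♞ ♜
♟ ♟ ♟ ♟ ♟ ♟ · ♟
· · · · · · ♟ ·
· · · · · · · ·
· · · ♙ · · · ·
· · · · ♙ · · ·
♙ ♙ ♙ · · ♙ ♙ ♙
♖ ♘ ♗ ♕ ♔ ♗ ♘ ♖


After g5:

♜ ♞ ♝ ♛ ♚ ♝ ♞ ♜
♟ ♟ ♟ ♟ ♟ ♟ · ♟
· · · · · · · ·
· · · · · · ♟ ·
· · · ♙ · · · ·
· · · · ♙ · · ·
♙ ♙ ♙ · · ♙ ♙ ♙
♖ ♘ ♗ ♕ ♔ ♗ ♘ ♖


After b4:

♜ ♞ ♝ ♛ ♚ ♝ ♞ ♜
♟ ♟ ♟ ♟ ♟ ♟ · ♟
· · · · · · · ·
· · · · · · ♟ ·
· ♙ · ♙ · · · ·
· · · · ♙ · · ·
♙ · ♙ · · ♙ ♙ ♙
♖ ♘ ♗ ♕ ♔ ♗ ♘ ♖


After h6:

♜ ♞ ♝ ♛ ♚ ♝ ♞ ♜
♟ ♟ ♟ ♟ ♟ ♟ · ·
· · · · · · · ♟
· · · · · · ♟ ·
· ♙ · ♙ · · · ·
· · · · ♙ · · ·
♙ · ♙ · · ♙ ♙ ♙
♖ ♘ ♗ ♕ ♔ ♗ ♘ ♖


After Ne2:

♜ ♞ ♝ ♛ ♚ ♝ ♞ ♜
♟ ♟ ♟ ♟ ♟ ♟ · ·
· · · · · · · ♟
· · · · · · ♟ ·
· ♙ · ♙ · · · ·
· · · · ♙ · · ·
♙ · ♙ · ♘ ♙ ♙ ♙
♖ ♘ ♗ ♕ ♔ ♗ · ♖



  a b c d e f g h
  ─────────────────
8│♜ ♞ ♝ ♛ ♚ ♝ ♞ ♜│8
7│♟ ♟ ♟ ♟ ♟ ♟ · ·│7
6│· · · · · · · ♟│6
5│· · · · · · ♟ ·│5
4│· ♙ · ♙ · · · ·│4
3│· · · · ♙ · · ·│3
2│♙ · ♙ · ♘ ♙ ♙ ♙│2
1│♖ ♘ ♗ ♕ ♔ ♗ · ♖│1
  ─────────────────
  a b c d e f g h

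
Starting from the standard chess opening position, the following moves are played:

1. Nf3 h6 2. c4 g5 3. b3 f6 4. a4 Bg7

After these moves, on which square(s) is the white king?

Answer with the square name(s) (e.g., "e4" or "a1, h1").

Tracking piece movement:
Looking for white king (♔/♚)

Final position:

  a b c d e f g h
  ─────────────────
8│♜ ♞ ♝ ♛ ♚ · ♞ ♜│8
7│♟ ♟ ♟ ♟ ♟ · ♝ ·│7
6│· · · · · ♟ · ♟│6
5│· · · · · · ♟ ·│5
4│♙ · ♙ · · · · ·│4
3│· ♙ · · · ♘ · ·│3
2│· · · ♙ ♙ ♙ ♙ ♙│2
1│♖ ♘ ♗ ♕ ♔ ♗ · ♖│1
  ─────────────────
  a b c d e f g h


e1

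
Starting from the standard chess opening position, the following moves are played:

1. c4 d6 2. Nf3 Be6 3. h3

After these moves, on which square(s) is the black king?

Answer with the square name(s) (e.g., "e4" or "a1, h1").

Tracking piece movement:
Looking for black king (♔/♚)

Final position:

  a b c d e f g h
  ─────────────────
8│♜ ♞ · ♛ ♚ ♝ ♞ ♜│8
7│♟ ♟ ♟ · ♟ ♟ ♟ ♟│7
6│· · · ♟ ♝ · · ·│6
5│· · · · · · · ·│5
4│· · ♙ · · · · ·│4
3│· · · · · ♘ · ♙│3
2│♙ ♙ · ♙ ♙ ♙ ♙ ·│2
1│♖ ♘ ♗ ♕ ♔ ♗ · ♖│1
  ─────────────────
  a b c d e f g h


e8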